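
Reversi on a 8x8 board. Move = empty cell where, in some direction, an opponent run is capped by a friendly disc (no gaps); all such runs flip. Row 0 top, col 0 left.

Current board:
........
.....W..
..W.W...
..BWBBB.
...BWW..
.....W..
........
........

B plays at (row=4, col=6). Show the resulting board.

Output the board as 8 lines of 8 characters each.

Place B at (4,6); scan 8 dirs for brackets.
Dir NW: first cell 'B' (not opp) -> no flip
Dir N: first cell 'B' (not opp) -> no flip
Dir NE: first cell '.' (not opp) -> no flip
Dir W: opp run (4,5) (4,4) capped by B -> flip
Dir E: first cell '.' (not opp) -> no flip
Dir SW: opp run (5,5), next='.' -> no flip
Dir S: first cell '.' (not opp) -> no flip
Dir SE: first cell '.' (not opp) -> no flip
All flips: (4,4) (4,5)

Answer: ........
.....W..
..W.W...
..BWBBB.
...BBBB.
.....W..
........
........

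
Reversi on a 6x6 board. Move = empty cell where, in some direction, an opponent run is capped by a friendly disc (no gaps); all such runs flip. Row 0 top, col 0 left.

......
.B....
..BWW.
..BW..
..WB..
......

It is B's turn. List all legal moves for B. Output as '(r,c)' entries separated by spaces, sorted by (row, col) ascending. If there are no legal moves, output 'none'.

(1,2): no bracket -> illegal
(1,3): flips 2 -> legal
(1,4): flips 1 -> legal
(1,5): no bracket -> illegal
(2,5): flips 2 -> legal
(3,1): no bracket -> illegal
(3,4): flips 1 -> legal
(3,5): no bracket -> illegal
(4,1): flips 1 -> legal
(4,4): flips 1 -> legal
(5,1): no bracket -> illegal
(5,2): flips 1 -> legal
(5,3): no bracket -> illegal

Answer: (1,3) (1,4) (2,5) (3,4) (4,1) (4,4) (5,2)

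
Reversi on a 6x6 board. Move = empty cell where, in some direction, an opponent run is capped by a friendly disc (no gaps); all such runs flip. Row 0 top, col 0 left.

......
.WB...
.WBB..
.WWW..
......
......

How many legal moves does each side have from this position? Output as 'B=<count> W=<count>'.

-- B to move --
(0,0): flips 1 -> legal
(0,1): no bracket -> illegal
(0,2): no bracket -> illegal
(1,0): flips 1 -> legal
(2,0): flips 1 -> legal
(2,4): no bracket -> illegal
(3,0): flips 1 -> legal
(3,4): no bracket -> illegal
(4,0): flips 1 -> legal
(4,1): flips 1 -> legal
(4,2): flips 1 -> legal
(4,3): flips 1 -> legal
(4,4): flips 1 -> legal
B mobility = 9
-- W to move --
(0,1): no bracket -> illegal
(0,2): flips 2 -> legal
(0,3): flips 1 -> legal
(1,3): flips 3 -> legal
(1,4): flips 1 -> legal
(2,4): flips 2 -> legal
(3,4): no bracket -> illegal
W mobility = 5

Answer: B=9 W=5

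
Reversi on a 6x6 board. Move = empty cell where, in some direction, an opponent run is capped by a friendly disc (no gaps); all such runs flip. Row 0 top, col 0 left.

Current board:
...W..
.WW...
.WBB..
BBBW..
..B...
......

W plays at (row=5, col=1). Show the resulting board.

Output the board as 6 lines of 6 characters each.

Answer: ...W..
.WW...
.WBB..
BBBW..
..W...
.W....

Derivation:
Place W at (5,1); scan 8 dirs for brackets.
Dir NW: first cell '.' (not opp) -> no flip
Dir N: first cell '.' (not opp) -> no flip
Dir NE: opp run (4,2) capped by W -> flip
Dir W: first cell '.' (not opp) -> no flip
Dir E: first cell '.' (not opp) -> no flip
Dir SW: edge -> no flip
Dir S: edge -> no flip
Dir SE: edge -> no flip
All flips: (4,2)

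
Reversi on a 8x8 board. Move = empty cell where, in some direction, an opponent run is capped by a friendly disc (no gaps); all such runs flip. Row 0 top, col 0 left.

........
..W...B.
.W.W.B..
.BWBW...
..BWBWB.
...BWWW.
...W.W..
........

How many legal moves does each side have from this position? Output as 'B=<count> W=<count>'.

-- B to move --
(0,1): no bracket -> illegal
(0,2): no bracket -> illegal
(0,3): no bracket -> illegal
(1,0): no bracket -> illegal
(1,1): flips 1 -> legal
(1,3): flips 1 -> legal
(1,4): no bracket -> illegal
(2,0): no bracket -> illegal
(2,2): flips 1 -> legal
(2,4): flips 1 -> legal
(3,0): no bracket -> illegal
(3,5): flips 1 -> legal
(3,6): no bracket -> illegal
(4,1): no bracket -> illegal
(4,7): no bracket -> illegal
(5,2): flips 2 -> legal
(5,7): flips 3 -> legal
(6,2): no bracket -> illegal
(6,4): flips 2 -> legal
(6,6): flips 2 -> legal
(6,7): no bracket -> illegal
(7,2): no bracket -> illegal
(7,3): flips 1 -> legal
(7,4): no bracket -> illegal
(7,5): no bracket -> illegal
(7,6): no bracket -> illegal
B mobility = 10
-- W to move --
(0,5): no bracket -> illegal
(0,6): no bracket -> illegal
(0,7): flips 2 -> legal
(1,4): no bracket -> illegal
(1,5): no bracket -> illegal
(1,7): no bracket -> illegal
(2,0): no bracket -> illegal
(2,2): flips 2 -> legal
(2,4): no bracket -> illegal
(2,6): no bracket -> illegal
(2,7): no bracket -> illegal
(3,0): flips 1 -> legal
(3,5): no bracket -> illegal
(3,6): flips 1 -> legal
(3,7): flips 1 -> legal
(4,0): no bracket -> illegal
(4,1): flips 2 -> legal
(4,7): flips 1 -> legal
(5,1): no bracket -> illegal
(5,2): flips 2 -> legal
(5,7): no bracket -> illegal
(6,2): no bracket -> illegal
(6,4): no bracket -> illegal
W mobility = 8

Answer: B=10 W=8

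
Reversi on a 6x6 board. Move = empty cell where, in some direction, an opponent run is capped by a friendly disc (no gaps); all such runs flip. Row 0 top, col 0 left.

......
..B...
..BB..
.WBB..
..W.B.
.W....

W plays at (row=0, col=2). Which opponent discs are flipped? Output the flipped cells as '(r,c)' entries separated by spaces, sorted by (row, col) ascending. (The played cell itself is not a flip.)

Dir NW: edge -> no flip
Dir N: edge -> no flip
Dir NE: edge -> no flip
Dir W: first cell '.' (not opp) -> no flip
Dir E: first cell '.' (not opp) -> no flip
Dir SW: first cell '.' (not opp) -> no flip
Dir S: opp run (1,2) (2,2) (3,2) capped by W -> flip
Dir SE: first cell '.' (not opp) -> no flip

Answer: (1,2) (2,2) (3,2)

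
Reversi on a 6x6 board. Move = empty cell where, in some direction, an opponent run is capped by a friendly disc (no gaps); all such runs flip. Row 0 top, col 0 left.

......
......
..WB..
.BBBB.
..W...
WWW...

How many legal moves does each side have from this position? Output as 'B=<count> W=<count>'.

Answer: B=5 W=4

Derivation:
-- B to move --
(1,1): flips 1 -> legal
(1,2): flips 1 -> legal
(1,3): flips 1 -> legal
(2,1): flips 1 -> legal
(4,0): no bracket -> illegal
(4,1): no bracket -> illegal
(4,3): no bracket -> illegal
(5,3): flips 1 -> legal
B mobility = 5
-- W to move --
(1,2): no bracket -> illegal
(1,3): no bracket -> illegal
(1,4): no bracket -> illegal
(2,0): flips 1 -> legal
(2,1): no bracket -> illegal
(2,4): flips 2 -> legal
(2,5): no bracket -> illegal
(3,0): no bracket -> illegal
(3,5): no bracket -> illegal
(4,0): flips 1 -> legal
(4,1): no bracket -> illegal
(4,3): no bracket -> illegal
(4,4): flips 1 -> legal
(4,5): no bracket -> illegal
W mobility = 4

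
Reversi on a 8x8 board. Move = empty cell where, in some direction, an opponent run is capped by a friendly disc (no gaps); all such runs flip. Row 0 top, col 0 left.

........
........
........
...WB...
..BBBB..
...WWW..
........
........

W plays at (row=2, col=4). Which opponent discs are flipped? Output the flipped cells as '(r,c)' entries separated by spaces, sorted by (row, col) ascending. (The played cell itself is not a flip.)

Answer: (3,4) (4,4)

Derivation:
Dir NW: first cell '.' (not opp) -> no flip
Dir N: first cell '.' (not opp) -> no flip
Dir NE: first cell '.' (not opp) -> no flip
Dir W: first cell '.' (not opp) -> no flip
Dir E: first cell '.' (not opp) -> no flip
Dir SW: first cell 'W' (not opp) -> no flip
Dir S: opp run (3,4) (4,4) capped by W -> flip
Dir SE: first cell '.' (not opp) -> no flip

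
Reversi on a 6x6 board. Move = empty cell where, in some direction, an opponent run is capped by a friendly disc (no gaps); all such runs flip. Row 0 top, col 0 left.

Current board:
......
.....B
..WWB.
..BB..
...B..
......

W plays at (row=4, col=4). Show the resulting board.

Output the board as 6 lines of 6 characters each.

Place W at (4,4); scan 8 dirs for brackets.
Dir NW: opp run (3,3) capped by W -> flip
Dir N: first cell '.' (not opp) -> no flip
Dir NE: first cell '.' (not opp) -> no flip
Dir W: opp run (4,3), next='.' -> no flip
Dir E: first cell '.' (not opp) -> no flip
Dir SW: first cell '.' (not opp) -> no flip
Dir S: first cell '.' (not opp) -> no flip
Dir SE: first cell '.' (not opp) -> no flip
All flips: (3,3)

Answer: ......
.....B
..WWB.
..BW..
...BW.
......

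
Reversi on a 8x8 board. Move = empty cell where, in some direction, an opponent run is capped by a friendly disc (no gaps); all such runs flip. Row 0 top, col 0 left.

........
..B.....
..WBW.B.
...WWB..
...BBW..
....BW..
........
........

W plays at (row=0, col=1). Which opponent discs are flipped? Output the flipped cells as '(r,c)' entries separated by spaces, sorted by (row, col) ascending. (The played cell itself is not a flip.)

Dir NW: edge -> no flip
Dir N: edge -> no flip
Dir NE: edge -> no flip
Dir W: first cell '.' (not opp) -> no flip
Dir E: first cell '.' (not opp) -> no flip
Dir SW: first cell '.' (not opp) -> no flip
Dir S: first cell '.' (not opp) -> no flip
Dir SE: opp run (1,2) (2,3) capped by W -> flip

Answer: (1,2) (2,3)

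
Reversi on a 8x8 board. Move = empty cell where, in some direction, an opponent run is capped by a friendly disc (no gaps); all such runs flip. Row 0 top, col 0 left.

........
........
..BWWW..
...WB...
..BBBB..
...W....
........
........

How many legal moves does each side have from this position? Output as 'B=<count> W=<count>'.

Answer: B=10 W=9

Derivation:
-- B to move --
(1,2): flips 1 -> legal
(1,3): flips 2 -> legal
(1,4): flips 1 -> legal
(1,5): flips 2 -> legal
(1,6): flips 1 -> legal
(2,6): flips 3 -> legal
(3,2): flips 1 -> legal
(3,5): no bracket -> illegal
(3,6): no bracket -> illegal
(5,2): no bracket -> illegal
(5,4): no bracket -> illegal
(6,2): flips 1 -> legal
(6,3): flips 1 -> legal
(6,4): flips 1 -> legal
B mobility = 10
-- W to move --
(1,1): flips 1 -> legal
(1,2): no bracket -> illegal
(1,3): no bracket -> illegal
(2,1): flips 1 -> legal
(3,1): flips 1 -> legal
(3,2): no bracket -> illegal
(3,5): flips 2 -> legal
(3,6): no bracket -> illegal
(4,1): no bracket -> illegal
(4,6): no bracket -> illegal
(5,1): flips 1 -> legal
(5,2): flips 2 -> legal
(5,4): flips 2 -> legal
(5,5): flips 1 -> legal
(5,6): flips 2 -> legal
W mobility = 9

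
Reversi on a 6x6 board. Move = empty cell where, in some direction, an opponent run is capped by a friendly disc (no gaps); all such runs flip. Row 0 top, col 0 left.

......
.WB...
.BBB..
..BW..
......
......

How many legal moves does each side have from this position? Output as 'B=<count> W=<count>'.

-- B to move --
(0,0): flips 1 -> legal
(0,1): flips 1 -> legal
(0,2): no bracket -> illegal
(1,0): flips 1 -> legal
(2,0): no bracket -> illegal
(2,4): no bracket -> illegal
(3,4): flips 1 -> legal
(4,2): no bracket -> illegal
(4,3): flips 1 -> legal
(4,4): flips 1 -> legal
B mobility = 6
-- W to move --
(0,1): no bracket -> illegal
(0,2): no bracket -> illegal
(0,3): no bracket -> illegal
(1,0): no bracket -> illegal
(1,3): flips 2 -> legal
(1,4): no bracket -> illegal
(2,0): no bracket -> illegal
(2,4): no bracket -> illegal
(3,0): no bracket -> illegal
(3,1): flips 2 -> legal
(3,4): no bracket -> illegal
(4,1): no bracket -> illegal
(4,2): no bracket -> illegal
(4,3): no bracket -> illegal
W mobility = 2

Answer: B=6 W=2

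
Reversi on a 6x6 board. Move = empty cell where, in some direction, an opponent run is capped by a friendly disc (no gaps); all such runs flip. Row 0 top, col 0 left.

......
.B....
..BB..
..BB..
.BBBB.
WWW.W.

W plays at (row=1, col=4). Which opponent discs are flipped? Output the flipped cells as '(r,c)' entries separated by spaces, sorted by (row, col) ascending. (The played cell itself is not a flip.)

Dir NW: first cell '.' (not opp) -> no flip
Dir N: first cell '.' (not opp) -> no flip
Dir NE: first cell '.' (not opp) -> no flip
Dir W: first cell '.' (not opp) -> no flip
Dir E: first cell '.' (not opp) -> no flip
Dir SW: opp run (2,3) (3,2) (4,1) capped by W -> flip
Dir S: first cell '.' (not opp) -> no flip
Dir SE: first cell '.' (not opp) -> no flip

Answer: (2,3) (3,2) (4,1)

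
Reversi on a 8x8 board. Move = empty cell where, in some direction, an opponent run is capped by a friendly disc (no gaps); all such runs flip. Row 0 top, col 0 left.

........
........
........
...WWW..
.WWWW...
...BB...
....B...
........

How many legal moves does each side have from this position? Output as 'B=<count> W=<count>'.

-- B to move --
(2,2): no bracket -> illegal
(2,3): flips 2 -> legal
(2,4): flips 2 -> legal
(2,5): no bracket -> illegal
(2,6): flips 2 -> legal
(3,0): no bracket -> illegal
(3,1): flips 1 -> legal
(3,2): flips 1 -> legal
(3,6): no bracket -> illegal
(4,0): no bracket -> illegal
(4,5): no bracket -> illegal
(4,6): no bracket -> illegal
(5,0): no bracket -> illegal
(5,1): no bracket -> illegal
(5,2): no bracket -> illegal
(5,5): no bracket -> illegal
B mobility = 5
-- W to move --
(4,5): no bracket -> illegal
(5,2): no bracket -> illegal
(5,5): no bracket -> illegal
(6,2): flips 1 -> legal
(6,3): flips 1 -> legal
(6,5): flips 1 -> legal
(7,3): no bracket -> illegal
(7,4): flips 2 -> legal
(7,5): flips 2 -> legal
W mobility = 5

Answer: B=5 W=5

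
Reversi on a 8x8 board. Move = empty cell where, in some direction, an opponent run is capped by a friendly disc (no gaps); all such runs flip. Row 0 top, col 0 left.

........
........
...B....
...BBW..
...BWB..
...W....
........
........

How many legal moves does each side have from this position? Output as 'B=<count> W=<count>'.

Answer: B=5 W=7

Derivation:
-- B to move --
(2,4): no bracket -> illegal
(2,5): flips 1 -> legal
(2,6): no bracket -> illegal
(3,6): flips 1 -> legal
(4,2): no bracket -> illegal
(4,6): no bracket -> illegal
(5,2): no bracket -> illegal
(5,4): flips 1 -> legal
(5,5): flips 1 -> legal
(6,2): no bracket -> illegal
(6,3): flips 1 -> legal
(6,4): no bracket -> illegal
B mobility = 5
-- W to move --
(1,2): no bracket -> illegal
(1,3): flips 3 -> legal
(1,4): no bracket -> illegal
(2,2): flips 1 -> legal
(2,4): flips 1 -> legal
(2,5): no bracket -> illegal
(3,2): flips 2 -> legal
(3,6): no bracket -> illegal
(4,2): flips 1 -> legal
(4,6): flips 1 -> legal
(5,2): no bracket -> illegal
(5,4): no bracket -> illegal
(5,5): flips 1 -> legal
(5,6): no bracket -> illegal
W mobility = 7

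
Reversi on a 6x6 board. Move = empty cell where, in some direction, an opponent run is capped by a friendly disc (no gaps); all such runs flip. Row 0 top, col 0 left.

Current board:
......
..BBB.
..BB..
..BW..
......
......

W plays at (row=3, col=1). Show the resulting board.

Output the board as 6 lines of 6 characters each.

Answer: ......
..BBB.
..BB..
.WWW..
......
......

Derivation:
Place W at (3,1); scan 8 dirs for brackets.
Dir NW: first cell '.' (not opp) -> no flip
Dir N: first cell '.' (not opp) -> no flip
Dir NE: opp run (2,2) (1,3), next='.' -> no flip
Dir W: first cell '.' (not opp) -> no flip
Dir E: opp run (3,2) capped by W -> flip
Dir SW: first cell '.' (not opp) -> no flip
Dir S: first cell '.' (not opp) -> no flip
Dir SE: first cell '.' (not opp) -> no flip
All flips: (3,2)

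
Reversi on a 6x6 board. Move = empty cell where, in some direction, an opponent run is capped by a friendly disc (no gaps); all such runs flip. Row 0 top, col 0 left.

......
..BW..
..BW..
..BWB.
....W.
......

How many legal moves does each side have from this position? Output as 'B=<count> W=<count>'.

-- B to move --
(0,2): no bracket -> illegal
(0,3): no bracket -> illegal
(0,4): flips 1 -> legal
(1,4): flips 2 -> legal
(2,4): flips 1 -> legal
(3,5): no bracket -> illegal
(4,2): no bracket -> illegal
(4,3): no bracket -> illegal
(4,5): no bracket -> illegal
(5,3): no bracket -> illegal
(5,4): flips 1 -> legal
(5,5): flips 2 -> legal
B mobility = 5
-- W to move --
(0,1): flips 1 -> legal
(0,2): no bracket -> illegal
(0,3): no bracket -> illegal
(1,1): flips 2 -> legal
(2,1): flips 1 -> legal
(2,4): flips 1 -> legal
(2,5): no bracket -> illegal
(3,1): flips 2 -> legal
(3,5): flips 1 -> legal
(4,1): flips 1 -> legal
(4,2): no bracket -> illegal
(4,3): no bracket -> illegal
(4,5): flips 1 -> legal
W mobility = 8

Answer: B=5 W=8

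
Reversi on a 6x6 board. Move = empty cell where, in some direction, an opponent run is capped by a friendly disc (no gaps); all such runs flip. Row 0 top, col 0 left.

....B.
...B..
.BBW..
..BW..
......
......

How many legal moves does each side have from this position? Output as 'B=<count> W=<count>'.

Answer: B=5 W=5

Derivation:
-- B to move --
(1,2): no bracket -> illegal
(1,4): flips 1 -> legal
(2,4): flips 1 -> legal
(3,4): flips 1 -> legal
(4,2): no bracket -> illegal
(4,3): flips 2 -> legal
(4,4): flips 1 -> legal
B mobility = 5
-- W to move --
(0,2): no bracket -> illegal
(0,3): flips 1 -> legal
(0,5): no bracket -> illegal
(1,0): no bracket -> illegal
(1,1): flips 1 -> legal
(1,2): no bracket -> illegal
(1,4): no bracket -> illegal
(1,5): no bracket -> illegal
(2,0): flips 2 -> legal
(2,4): no bracket -> illegal
(3,0): no bracket -> illegal
(3,1): flips 1 -> legal
(4,1): flips 1 -> legal
(4,2): no bracket -> illegal
(4,3): no bracket -> illegal
W mobility = 5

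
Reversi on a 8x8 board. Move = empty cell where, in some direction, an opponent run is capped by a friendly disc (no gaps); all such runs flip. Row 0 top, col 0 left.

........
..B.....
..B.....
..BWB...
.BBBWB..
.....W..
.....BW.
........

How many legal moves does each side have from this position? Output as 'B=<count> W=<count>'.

Answer: B=5 W=10

Derivation:
-- B to move --
(2,3): flips 1 -> legal
(2,4): flips 1 -> legal
(3,5): no bracket -> illegal
(4,6): no bracket -> illegal
(5,3): no bracket -> illegal
(5,4): flips 1 -> legal
(5,6): no bracket -> illegal
(5,7): no bracket -> illegal
(6,4): no bracket -> illegal
(6,7): flips 1 -> legal
(7,5): no bracket -> illegal
(7,6): no bracket -> illegal
(7,7): flips 4 -> legal
B mobility = 5
-- W to move --
(0,1): no bracket -> illegal
(0,2): no bracket -> illegal
(0,3): no bracket -> illegal
(1,1): flips 1 -> legal
(1,3): no bracket -> illegal
(2,1): no bracket -> illegal
(2,3): no bracket -> illegal
(2,4): flips 1 -> legal
(2,5): no bracket -> illegal
(3,0): no bracket -> illegal
(3,1): flips 1 -> legal
(3,5): flips 2 -> legal
(3,6): no bracket -> illegal
(4,0): flips 3 -> legal
(4,6): flips 1 -> legal
(5,0): no bracket -> illegal
(5,1): flips 1 -> legal
(5,2): no bracket -> illegal
(5,3): flips 1 -> legal
(5,4): no bracket -> illegal
(5,6): no bracket -> illegal
(6,4): flips 1 -> legal
(7,4): no bracket -> illegal
(7,5): flips 1 -> legal
(7,6): no bracket -> illegal
W mobility = 10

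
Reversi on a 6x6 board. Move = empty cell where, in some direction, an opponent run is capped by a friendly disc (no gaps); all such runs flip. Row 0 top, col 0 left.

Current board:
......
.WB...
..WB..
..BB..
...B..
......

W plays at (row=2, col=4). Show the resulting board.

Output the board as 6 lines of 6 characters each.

Place W at (2,4); scan 8 dirs for brackets.
Dir NW: first cell '.' (not opp) -> no flip
Dir N: first cell '.' (not opp) -> no flip
Dir NE: first cell '.' (not opp) -> no flip
Dir W: opp run (2,3) capped by W -> flip
Dir E: first cell '.' (not opp) -> no flip
Dir SW: opp run (3,3), next='.' -> no flip
Dir S: first cell '.' (not opp) -> no flip
Dir SE: first cell '.' (not opp) -> no flip
All flips: (2,3)

Answer: ......
.WB...
..WWW.
..BB..
...B..
......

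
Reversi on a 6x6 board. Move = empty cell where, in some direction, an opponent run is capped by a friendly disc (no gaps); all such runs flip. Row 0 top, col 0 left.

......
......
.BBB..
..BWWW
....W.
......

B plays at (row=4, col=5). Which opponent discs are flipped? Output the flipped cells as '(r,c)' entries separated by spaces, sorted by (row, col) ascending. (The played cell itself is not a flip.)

Dir NW: opp run (3,4) capped by B -> flip
Dir N: opp run (3,5), next='.' -> no flip
Dir NE: edge -> no flip
Dir W: opp run (4,4), next='.' -> no flip
Dir E: edge -> no flip
Dir SW: first cell '.' (not opp) -> no flip
Dir S: first cell '.' (not opp) -> no flip
Dir SE: edge -> no flip

Answer: (3,4)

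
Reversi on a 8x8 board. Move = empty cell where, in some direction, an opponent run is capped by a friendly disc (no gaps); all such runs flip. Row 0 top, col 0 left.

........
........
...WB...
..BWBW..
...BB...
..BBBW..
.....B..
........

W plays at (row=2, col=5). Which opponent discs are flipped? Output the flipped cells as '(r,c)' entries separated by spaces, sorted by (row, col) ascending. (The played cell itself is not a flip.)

Answer: (2,4)

Derivation:
Dir NW: first cell '.' (not opp) -> no flip
Dir N: first cell '.' (not opp) -> no flip
Dir NE: first cell '.' (not opp) -> no flip
Dir W: opp run (2,4) capped by W -> flip
Dir E: first cell '.' (not opp) -> no flip
Dir SW: opp run (3,4) (4,3) (5,2), next='.' -> no flip
Dir S: first cell 'W' (not opp) -> no flip
Dir SE: first cell '.' (not opp) -> no flip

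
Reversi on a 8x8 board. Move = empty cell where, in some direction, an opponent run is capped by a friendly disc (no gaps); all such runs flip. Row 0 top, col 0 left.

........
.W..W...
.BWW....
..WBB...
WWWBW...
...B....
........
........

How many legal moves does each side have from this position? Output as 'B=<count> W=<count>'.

Answer: B=11 W=10

Derivation:
-- B to move --
(0,0): flips 2 -> legal
(0,1): flips 1 -> legal
(0,2): no bracket -> illegal
(0,3): no bracket -> illegal
(0,4): no bracket -> illegal
(0,5): no bracket -> illegal
(1,0): no bracket -> illegal
(1,2): flips 1 -> legal
(1,3): flips 1 -> legal
(1,5): no bracket -> illegal
(2,0): no bracket -> illegal
(2,4): flips 2 -> legal
(2,5): no bracket -> illegal
(3,0): no bracket -> illegal
(3,1): flips 2 -> legal
(3,5): flips 1 -> legal
(4,5): flips 1 -> legal
(5,0): no bracket -> illegal
(5,1): flips 1 -> legal
(5,2): no bracket -> illegal
(5,4): flips 1 -> legal
(5,5): flips 1 -> legal
B mobility = 11
-- W to move --
(1,0): flips 1 -> legal
(1,2): no bracket -> illegal
(2,0): flips 1 -> legal
(2,4): flips 2 -> legal
(2,5): no bracket -> illegal
(3,0): no bracket -> illegal
(3,1): flips 1 -> legal
(3,5): flips 2 -> legal
(4,5): flips 1 -> legal
(5,2): no bracket -> illegal
(5,4): flips 1 -> legal
(6,2): flips 1 -> legal
(6,3): flips 3 -> legal
(6,4): flips 1 -> legal
W mobility = 10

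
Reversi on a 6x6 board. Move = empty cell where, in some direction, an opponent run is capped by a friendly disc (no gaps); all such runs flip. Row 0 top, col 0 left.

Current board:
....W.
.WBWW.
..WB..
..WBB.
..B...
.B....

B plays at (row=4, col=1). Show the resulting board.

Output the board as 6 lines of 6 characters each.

Answer: ....W.
.WBWW.
..WB..
..BBB.
.BB...
.B....

Derivation:
Place B at (4,1); scan 8 dirs for brackets.
Dir NW: first cell '.' (not opp) -> no flip
Dir N: first cell '.' (not opp) -> no flip
Dir NE: opp run (3,2) capped by B -> flip
Dir W: first cell '.' (not opp) -> no flip
Dir E: first cell 'B' (not opp) -> no flip
Dir SW: first cell '.' (not opp) -> no flip
Dir S: first cell 'B' (not opp) -> no flip
Dir SE: first cell '.' (not opp) -> no flip
All flips: (3,2)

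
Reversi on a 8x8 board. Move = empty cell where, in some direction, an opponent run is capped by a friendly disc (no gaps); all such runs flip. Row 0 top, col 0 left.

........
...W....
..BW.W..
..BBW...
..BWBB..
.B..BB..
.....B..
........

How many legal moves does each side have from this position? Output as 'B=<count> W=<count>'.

-- B to move --
(0,2): no bracket -> illegal
(0,3): flips 2 -> legal
(0,4): flips 1 -> legal
(1,2): flips 2 -> legal
(1,4): flips 1 -> legal
(1,5): no bracket -> illegal
(1,6): no bracket -> illegal
(2,4): flips 2 -> legal
(2,6): no bracket -> illegal
(3,5): flips 1 -> legal
(3,6): no bracket -> illegal
(5,2): no bracket -> illegal
(5,3): flips 1 -> legal
B mobility = 7
-- W to move --
(1,1): no bracket -> illegal
(1,2): no bracket -> illegal
(2,1): flips 2 -> legal
(2,4): no bracket -> illegal
(3,1): flips 3 -> legal
(3,5): no bracket -> illegal
(3,6): no bracket -> illegal
(4,0): no bracket -> illegal
(4,1): flips 2 -> legal
(4,6): flips 2 -> legal
(5,0): no bracket -> illegal
(5,2): no bracket -> illegal
(5,3): no bracket -> illegal
(5,6): flips 1 -> legal
(6,0): no bracket -> illegal
(6,1): no bracket -> illegal
(6,2): no bracket -> illegal
(6,3): no bracket -> illegal
(6,4): flips 2 -> legal
(6,6): no bracket -> illegal
(7,4): no bracket -> illegal
(7,5): no bracket -> illegal
(7,6): flips 2 -> legal
W mobility = 7

Answer: B=7 W=7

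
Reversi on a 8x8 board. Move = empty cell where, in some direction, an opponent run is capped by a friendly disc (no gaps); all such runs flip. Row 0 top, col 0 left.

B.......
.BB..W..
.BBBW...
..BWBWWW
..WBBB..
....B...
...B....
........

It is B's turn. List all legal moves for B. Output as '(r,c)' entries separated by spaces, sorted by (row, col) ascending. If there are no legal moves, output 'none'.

(0,4): no bracket -> illegal
(0,5): no bracket -> illegal
(0,6): no bracket -> illegal
(1,3): no bracket -> illegal
(1,4): flips 1 -> legal
(1,6): no bracket -> illegal
(2,5): flips 2 -> legal
(2,6): flips 1 -> legal
(2,7): flips 1 -> legal
(3,1): no bracket -> illegal
(4,1): flips 1 -> legal
(4,6): no bracket -> illegal
(4,7): no bracket -> illegal
(5,1): no bracket -> illegal
(5,2): flips 1 -> legal
(5,3): no bracket -> illegal

Answer: (1,4) (2,5) (2,6) (2,7) (4,1) (5,2)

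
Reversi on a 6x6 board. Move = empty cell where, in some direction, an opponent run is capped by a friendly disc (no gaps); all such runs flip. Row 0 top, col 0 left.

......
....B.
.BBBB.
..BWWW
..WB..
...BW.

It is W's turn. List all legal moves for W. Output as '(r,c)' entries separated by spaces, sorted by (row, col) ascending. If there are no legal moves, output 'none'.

(0,3): no bracket -> illegal
(0,4): flips 2 -> legal
(0,5): no bracket -> illegal
(1,0): flips 3 -> legal
(1,1): flips 1 -> legal
(1,2): flips 3 -> legal
(1,3): flips 2 -> legal
(1,5): flips 1 -> legal
(2,0): no bracket -> illegal
(2,5): no bracket -> illegal
(3,0): no bracket -> illegal
(3,1): flips 1 -> legal
(4,1): no bracket -> illegal
(4,4): flips 1 -> legal
(5,2): flips 2 -> legal

Answer: (0,4) (1,0) (1,1) (1,2) (1,3) (1,5) (3,1) (4,4) (5,2)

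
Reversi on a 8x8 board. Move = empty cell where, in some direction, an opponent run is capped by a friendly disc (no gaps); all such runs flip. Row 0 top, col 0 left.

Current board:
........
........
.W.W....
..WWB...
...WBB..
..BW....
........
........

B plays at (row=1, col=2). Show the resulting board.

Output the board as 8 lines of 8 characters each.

Place B at (1,2); scan 8 dirs for brackets.
Dir NW: first cell '.' (not opp) -> no flip
Dir N: first cell '.' (not opp) -> no flip
Dir NE: first cell '.' (not opp) -> no flip
Dir W: first cell '.' (not opp) -> no flip
Dir E: first cell '.' (not opp) -> no flip
Dir SW: opp run (2,1), next='.' -> no flip
Dir S: first cell '.' (not opp) -> no flip
Dir SE: opp run (2,3) capped by B -> flip
All flips: (2,3)

Answer: ........
..B.....
.W.B....
..WWB...
...WBB..
..BW....
........
........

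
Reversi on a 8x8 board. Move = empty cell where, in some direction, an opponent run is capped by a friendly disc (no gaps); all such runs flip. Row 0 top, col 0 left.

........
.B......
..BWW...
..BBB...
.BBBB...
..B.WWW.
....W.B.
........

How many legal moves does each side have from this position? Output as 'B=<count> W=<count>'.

-- B to move --
(1,2): flips 1 -> legal
(1,3): flips 1 -> legal
(1,4): flips 2 -> legal
(1,5): flips 1 -> legal
(2,5): flips 2 -> legal
(3,5): no bracket -> illegal
(4,5): no bracket -> illegal
(4,6): flips 1 -> legal
(4,7): no bracket -> illegal
(5,3): no bracket -> illegal
(5,7): no bracket -> illegal
(6,3): no bracket -> illegal
(6,5): flips 1 -> legal
(6,7): no bracket -> illegal
(7,3): no bracket -> illegal
(7,4): flips 2 -> legal
(7,5): no bracket -> illegal
B mobility = 8
-- W to move --
(0,0): flips 4 -> legal
(0,1): no bracket -> illegal
(0,2): no bracket -> illegal
(1,0): no bracket -> illegal
(1,2): no bracket -> illegal
(1,3): no bracket -> illegal
(2,0): no bracket -> illegal
(2,1): flips 3 -> legal
(2,5): no bracket -> illegal
(3,0): no bracket -> illegal
(3,1): no bracket -> illegal
(3,5): no bracket -> illegal
(4,0): no bracket -> illegal
(4,5): flips 1 -> legal
(5,0): flips 2 -> legal
(5,1): flips 2 -> legal
(5,3): flips 2 -> legal
(5,7): no bracket -> illegal
(6,1): no bracket -> illegal
(6,2): no bracket -> illegal
(6,3): no bracket -> illegal
(6,5): no bracket -> illegal
(6,7): no bracket -> illegal
(7,5): no bracket -> illegal
(7,6): flips 1 -> legal
(7,7): flips 1 -> legal
W mobility = 8

Answer: B=8 W=8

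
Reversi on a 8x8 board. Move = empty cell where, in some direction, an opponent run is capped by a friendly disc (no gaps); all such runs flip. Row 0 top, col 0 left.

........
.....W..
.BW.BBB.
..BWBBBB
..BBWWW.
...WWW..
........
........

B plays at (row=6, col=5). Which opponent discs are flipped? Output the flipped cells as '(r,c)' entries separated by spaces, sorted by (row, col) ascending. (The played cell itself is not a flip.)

Dir NW: opp run (5,4) capped by B -> flip
Dir N: opp run (5,5) (4,5) capped by B -> flip
Dir NE: first cell '.' (not opp) -> no flip
Dir W: first cell '.' (not opp) -> no flip
Dir E: first cell '.' (not opp) -> no flip
Dir SW: first cell '.' (not opp) -> no flip
Dir S: first cell '.' (not opp) -> no flip
Dir SE: first cell '.' (not opp) -> no flip

Answer: (4,5) (5,4) (5,5)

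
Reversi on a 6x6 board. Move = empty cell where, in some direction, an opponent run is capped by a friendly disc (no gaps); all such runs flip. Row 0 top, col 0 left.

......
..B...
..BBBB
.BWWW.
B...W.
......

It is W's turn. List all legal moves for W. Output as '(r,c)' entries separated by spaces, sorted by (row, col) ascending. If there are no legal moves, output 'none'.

(0,1): flips 2 -> legal
(0,2): flips 2 -> legal
(0,3): no bracket -> illegal
(1,1): flips 1 -> legal
(1,3): flips 1 -> legal
(1,4): flips 2 -> legal
(1,5): flips 1 -> legal
(2,0): no bracket -> illegal
(2,1): no bracket -> illegal
(3,0): flips 1 -> legal
(3,5): no bracket -> illegal
(4,1): no bracket -> illegal
(4,2): no bracket -> illegal
(5,0): no bracket -> illegal
(5,1): no bracket -> illegal

Answer: (0,1) (0,2) (1,1) (1,3) (1,4) (1,5) (3,0)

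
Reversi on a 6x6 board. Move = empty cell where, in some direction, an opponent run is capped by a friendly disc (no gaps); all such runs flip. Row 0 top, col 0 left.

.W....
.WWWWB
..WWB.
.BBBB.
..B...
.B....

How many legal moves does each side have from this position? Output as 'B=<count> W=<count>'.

-- B to move --
(0,0): flips 2 -> legal
(0,2): flips 3 -> legal
(0,3): flips 2 -> legal
(0,4): flips 3 -> legal
(0,5): flips 2 -> legal
(1,0): flips 4 -> legal
(2,0): no bracket -> illegal
(2,1): flips 2 -> legal
(2,5): no bracket -> illegal
B mobility = 7
-- W to move --
(0,4): no bracket -> illegal
(0,5): no bracket -> illegal
(2,0): no bracket -> illegal
(2,1): no bracket -> illegal
(2,5): flips 1 -> legal
(3,0): no bracket -> illegal
(3,5): flips 1 -> legal
(4,0): flips 1 -> legal
(4,1): flips 1 -> legal
(4,3): flips 1 -> legal
(4,4): flips 3 -> legal
(4,5): flips 1 -> legal
(5,0): no bracket -> illegal
(5,2): flips 2 -> legal
(5,3): no bracket -> illegal
W mobility = 8

Answer: B=7 W=8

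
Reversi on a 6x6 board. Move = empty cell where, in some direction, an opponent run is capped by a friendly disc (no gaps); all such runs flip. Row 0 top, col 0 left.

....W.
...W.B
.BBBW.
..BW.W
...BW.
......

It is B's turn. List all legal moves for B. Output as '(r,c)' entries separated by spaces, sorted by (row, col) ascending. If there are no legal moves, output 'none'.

(0,2): no bracket -> illegal
(0,3): flips 1 -> legal
(0,5): no bracket -> illegal
(1,2): no bracket -> illegal
(1,4): no bracket -> illegal
(2,5): flips 1 -> legal
(3,4): flips 1 -> legal
(4,2): flips 2 -> legal
(4,5): flips 1 -> legal
(5,3): no bracket -> illegal
(5,4): no bracket -> illegal
(5,5): flips 2 -> legal

Answer: (0,3) (2,5) (3,4) (4,2) (4,5) (5,5)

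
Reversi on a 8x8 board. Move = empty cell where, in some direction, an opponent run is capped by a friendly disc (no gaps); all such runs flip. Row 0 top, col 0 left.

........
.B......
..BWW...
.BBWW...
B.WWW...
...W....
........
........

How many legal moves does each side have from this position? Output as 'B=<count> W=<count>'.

Answer: B=7 W=6

Derivation:
-- B to move --
(1,2): no bracket -> illegal
(1,3): no bracket -> illegal
(1,4): flips 1 -> legal
(1,5): no bracket -> illegal
(2,5): flips 2 -> legal
(3,5): flips 2 -> legal
(4,1): no bracket -> illegal
(4,5): no bracket -> illegal
(5,1): no bracket -> illegal
(5,2): flips 1 -> legal
(5,4): flips 1 -> legal
(5,5): flips 2 -> legal
(6,2): no bracket -> illegal
(6,3): no bracket -> illegal
(6,4): flips 2 -> legal
B mobility = 7
-- W to move --
(0,0): flips 2 -> legal
(0,1): no bracket -> illegal
(0,2): no bracket -> illegal
(1,0): no bracket -> illegal
(1,2): flips 2 -> legal
(1,3): no bracket -> illegal
(2,0): flips 1 -> legal
(2,1): flips 2 -> legal
(3,0): flips 2 -> legal
(4,1): flips 1 -> legal
(5,0): no bracket -> illegal
(5,1): no bracket -> illegal
W mobility = 6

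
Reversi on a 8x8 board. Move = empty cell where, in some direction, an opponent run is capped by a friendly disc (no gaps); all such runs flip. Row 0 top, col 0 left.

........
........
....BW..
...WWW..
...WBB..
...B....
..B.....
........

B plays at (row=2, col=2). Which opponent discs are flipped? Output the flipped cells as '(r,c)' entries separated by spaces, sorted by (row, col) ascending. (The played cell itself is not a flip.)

Answer: (3,3)

Derivation:
Dir NW: first cell '.' (not opp) -> no flip
Dir N: first cell '.' (not opp) -> no flip
Dir NE: first cell '.' (not opp) -> no flip
Dir W: first cell '.' (not opp) -> no flip
Dir E: first cell '.' (not opp) -> no flip
Dir SW: first cell '.' (not opp) -> no flip
Dir S: first cell '.' (not opp) -> no flip
Dir SE: opp run (3,3) capped by B -> flip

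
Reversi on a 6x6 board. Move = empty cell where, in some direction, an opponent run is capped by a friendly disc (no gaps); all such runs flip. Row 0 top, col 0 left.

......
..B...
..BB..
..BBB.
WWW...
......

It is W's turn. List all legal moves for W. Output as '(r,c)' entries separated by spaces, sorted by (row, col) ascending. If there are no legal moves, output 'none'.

Answer: (0,2) (1,4) (2,4)

Derivation:
(0,1): no bracket -> illegal
(0,2): flips 3 -> legal
(0,3): no bracket -> illegal
(1,1): no bracket -> illegal
(1,3): no bracket -> illegal
(1,4): flips 2 -> legal
(2,1): no bracket -> illegal
(2,4): flips 1 -> legal
(2,5): no bracket -> illegal
(3,1): no bracket -> illegal
(3,5): no bracket -> illegal
(4,3): no bracket -> illegal
(4,4): no bracket -> illegal
(4,5): no bracket -> illegal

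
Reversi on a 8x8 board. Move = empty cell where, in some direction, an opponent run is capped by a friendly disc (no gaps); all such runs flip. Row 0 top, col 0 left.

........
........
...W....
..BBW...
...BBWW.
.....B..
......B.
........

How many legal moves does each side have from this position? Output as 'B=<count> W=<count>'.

Answer: B=7 W=8

Derivation:
-- B to move --
(1,2): no bracket -> illegal
(1,3): flips 1 -> legal
(1,4): flips 1 -> legal
(2,2): no bracket -> illegal
(2,4): flips 1 -> legal
(2,5): flips 1 -> legal
(3,5): flips 2 -> legal
(3,6): no bracket -> illegal
(3,7): flips 1 -> legal
(4,7): flips 2 -> legal
(5,4): no bracket -> illegal
(5,6): no bracket -> illegal
(5,7): no bracket -> illegal
B mobility = 7
-- W to move --
(2,1): no bracket -> illegal
(2,2): no bracket -> illegal
(2,4): no bracket -> illegal
(3,1): flips 2 -> legal
(3,5): no bracket -> illegal
(4,1): flips 1 -> legal
(4,2): flips 2 -> legal
(5,2): flips 1 -> legal
(5,3): flips 2 -> legal
(5,4): flips 1 -> legal
(5,6): no bracket -> illegal
(5,7): no bracket -> illegal
(6,4): flips 1 -> legal
(6,5): flips 1 -> legal
(6,7): no bracket -> illegal
(7,5): no bracket -> illegal
(7,6): no bracket -> illegal
(7,7): no bracket -> illegal
W mobility = 8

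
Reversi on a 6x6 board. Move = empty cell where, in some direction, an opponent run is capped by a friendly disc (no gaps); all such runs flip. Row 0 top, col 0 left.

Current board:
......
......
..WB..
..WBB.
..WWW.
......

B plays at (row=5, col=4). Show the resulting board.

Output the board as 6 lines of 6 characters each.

Place B at (5,4); scan 8 dirs for brackets.
Dir NW: opp run (4,3) (3,2), next='.' -> no flip
Dir N: opp run (4,4) capped by B -> flip
Dir NE: first cell '.' (not opp) -> no flip
Dir W: first cell '.' (not opp) -> no flip
Dir E: first cell '.' (not opp) -> no flip
Dir SW: edge -> no flip
Dir S: edge -> no flip
Dir SE: edge -> no flip
All flips: (4,4)

Answer: ......
......
..WB..
..WBB.
..WWB.
....B.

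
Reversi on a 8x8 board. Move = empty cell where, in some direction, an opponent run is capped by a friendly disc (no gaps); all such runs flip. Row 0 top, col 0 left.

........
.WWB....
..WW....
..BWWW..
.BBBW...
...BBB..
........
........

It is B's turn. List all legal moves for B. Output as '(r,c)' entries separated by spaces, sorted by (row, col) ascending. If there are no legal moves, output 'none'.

Answer: (0,0) (0,2) (1,0) (1,4) (2,4) (2,5) (2,6) (3,1) (3,6) (4,5)

Derivation:
(0,0): flips 4 -> legal
(0,1): no bracket -> illegal
(0,2): flips 2 -> legal
(0,3): no bracket -> illegal
(1,0): flips 2 -> legal
(1,4): flips 1 -> legal
(2,0): no bracket -> illegal
(2,1): no bracket -> illegal
(2,4): flips 3 -> legal
(2,5): flips 1 -> legal
(2,6): flips 2 -> legal
(3,1): flips 1 -> legal
(3,6): flips 3 -> legal
(4,5): flips 1 -> legal
(4,6): no bracket -> illegal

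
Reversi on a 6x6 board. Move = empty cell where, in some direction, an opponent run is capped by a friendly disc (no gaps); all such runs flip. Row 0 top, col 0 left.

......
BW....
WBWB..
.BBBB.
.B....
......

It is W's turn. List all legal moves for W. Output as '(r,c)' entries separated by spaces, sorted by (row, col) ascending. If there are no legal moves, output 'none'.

Answer: (0,0) (2,4) (4,0) (4,2) (4,4) (5,1)

Derivation:
(0,0): flips 1 -> legal
(0,1): no bracket -> illegal
(1,2): no bracket -> illegal
(1,3): no bracket -> illegal
(1,4): no bracket -> illegal
(2,4): flips 1 -> legal
(2,5): no bracket -> illegal
(3,0): no bracket -> illegal
(3,5): no bracket -> illegal
(4,0): flips 1 -> legal
(4,2): flips 2 -> legal
(4,3): no bracket -> illegal
(4,4): flips 1 -> legal
(4,5): no bracket -> illegal
(5,0): no bracket -> illegal
(5,1): flips 3 -> legal
(5,2): no bracket -> illegal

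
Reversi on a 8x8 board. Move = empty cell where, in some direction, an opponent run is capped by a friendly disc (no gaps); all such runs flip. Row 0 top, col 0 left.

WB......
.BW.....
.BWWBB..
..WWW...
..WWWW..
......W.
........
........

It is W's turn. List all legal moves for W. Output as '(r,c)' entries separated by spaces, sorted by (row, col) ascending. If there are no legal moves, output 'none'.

(0,2): flips 1 -> legal
(1,0): flips 2 -> legal
(1,3): no bracket -> illegal
(1,4): flips 1 -> legal
(1,5): flips 1 -> legal
(1,6): flips 1 -> legal
(2,0): flips 1 -> legal
(2,6): flips 2 -> legal
(3,0): flips 1 -> legal
(3,1): no bracket -> illegal
(3,5): no bracket -> illegal
(3,6): no bracket -> illegal

Answer: (0,2) (1,0) (1,4) (1,5) (1,6) (2,0) (2,6) (3,0)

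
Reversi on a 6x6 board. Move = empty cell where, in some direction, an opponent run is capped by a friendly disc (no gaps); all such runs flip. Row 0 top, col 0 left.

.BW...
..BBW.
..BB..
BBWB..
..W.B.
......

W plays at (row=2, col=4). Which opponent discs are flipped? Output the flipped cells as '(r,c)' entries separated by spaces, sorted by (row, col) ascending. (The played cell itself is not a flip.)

Dir NW: opp run (1,3) capped by W -> flip
Dir N: first cell 'W' (not opp) -> no flip
Dir NE: first cell '.' (not opp) -> no flip
Dir W: opp run (2,3) (2,2), next='.' -> no flip
Dir E: first cell '.' (not opp) -> no flip
Dir SW: opp run (3,3) capped by W -> flip
Dir S: first cell '.' (not opp) -> no flip
Dir SE: first cell '.' (not opp) -> no flip

Answer: (1,3) (3,3)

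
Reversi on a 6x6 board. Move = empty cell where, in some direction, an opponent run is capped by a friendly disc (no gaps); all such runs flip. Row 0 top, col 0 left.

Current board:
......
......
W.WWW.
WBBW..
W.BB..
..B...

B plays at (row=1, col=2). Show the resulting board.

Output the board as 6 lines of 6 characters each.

Place B at (1,2); scan 8 dirs for brackets.
Dir NW: first cell '.' (not opp) -> no flip
Dir N: first cell '.' (not opp) -> no flip
Dir NE: first cell '.' (not opp) -> no flip
Dir W: first cell '.' (not opp) -> no flip
Dir E: first cell '.' (not opp) -> no flip
Dir SW: first cell '.' (not opp) -> no flip
Dir S: opp run (2,2) capped by B -> flip
Dir SE: opp run (2,3), next='.' -> no flip
All flips: (2,2)

Answer: ......
..B...
W.BWW.
WBBW..
W.BB..
..B...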